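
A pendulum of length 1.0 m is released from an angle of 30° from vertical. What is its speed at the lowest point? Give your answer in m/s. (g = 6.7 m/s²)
h = L(1 − cosθ) = 1.0(1 − cos30°) = 0.133975 m
v = √(2gh) = √(2·6.7·0.133975) = 1.34 m/s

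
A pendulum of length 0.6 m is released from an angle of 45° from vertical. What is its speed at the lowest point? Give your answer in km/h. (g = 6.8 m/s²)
h = L(1 − cosθ) = 0.6(1 − cos45°) = 0.175736 m
v = √(2gh) = √(2·6.8·0.175736) = 1.54597 m/s = 5.565 km/h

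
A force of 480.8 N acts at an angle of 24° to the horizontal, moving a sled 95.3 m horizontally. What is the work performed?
W = F·d·cosθ = (480.8)(95.3)cos(24°) = 41860 J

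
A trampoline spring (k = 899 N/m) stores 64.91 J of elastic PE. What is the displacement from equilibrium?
x = √(2·PE/k) = √(2·64.91/899) = 0.38 m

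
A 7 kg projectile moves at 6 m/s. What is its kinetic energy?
KE = ½mv² = ½(7)(6)² = 126.0 J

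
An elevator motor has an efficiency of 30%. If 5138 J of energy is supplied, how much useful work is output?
W_out = η·W_in = 0.3·5138 = 1541.4 J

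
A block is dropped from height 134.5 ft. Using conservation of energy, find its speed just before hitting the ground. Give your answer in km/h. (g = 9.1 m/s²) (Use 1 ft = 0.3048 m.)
Convert to SI: h = 40.9956 m
mgh = ½mv² ⇒ v = √(2gh) = √(2·9.1·40.9956) = 27.3152 m/s = 98.33 km/h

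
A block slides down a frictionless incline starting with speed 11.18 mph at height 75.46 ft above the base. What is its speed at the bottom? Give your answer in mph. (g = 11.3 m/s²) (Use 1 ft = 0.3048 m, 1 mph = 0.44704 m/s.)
Convert to SI: v₀ = 4.99791 m/s, h = 23.0002 m
½mv₀² + mgh = ½mv² ⇒ v = √(v₀² + 2gh) = √(4.99791² + 2·11.3·23.0002) = 23.3406 m/s = 52.21 mph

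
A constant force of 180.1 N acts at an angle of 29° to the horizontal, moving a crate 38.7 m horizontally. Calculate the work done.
W = F·d·cosθ = (180.1)(38.7)cos(29°) = 6096 J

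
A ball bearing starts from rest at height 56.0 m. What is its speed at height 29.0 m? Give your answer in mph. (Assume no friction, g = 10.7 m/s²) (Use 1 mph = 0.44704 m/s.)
mgh₁ = mgh₂ + ½mv² ⇒ v = √(2g(h₁−h₂)) = √(2·10.7·27.0) = 24.0375 m/s = 53.77 mph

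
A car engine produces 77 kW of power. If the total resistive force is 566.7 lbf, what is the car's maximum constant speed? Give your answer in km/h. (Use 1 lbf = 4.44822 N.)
Convert to SI: F = 2520.81 N
P = Fv ⇒ v = P/F = 77000 W/2520.81 N = 30.5458 m/s = 110.0 km/h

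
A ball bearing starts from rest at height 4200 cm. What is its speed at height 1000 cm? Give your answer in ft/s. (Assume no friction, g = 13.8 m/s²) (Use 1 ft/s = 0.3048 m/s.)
Convert to SI: h₁−h₂ = 32.0 m
mgh₁ = mgh₂ + ½mv² ⇒ v = √(2g(h₁−h₂)) = √(2·13.8·32.0) = 29.7187 m/s = 97.5 ft/s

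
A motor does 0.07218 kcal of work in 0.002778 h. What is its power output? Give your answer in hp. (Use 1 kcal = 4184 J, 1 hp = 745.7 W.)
Convert to SI: W = 302.001 J, t = 10.0008 s
P = W/t = 302.001/10.0008 = 30.1977 W = 0.0405 hp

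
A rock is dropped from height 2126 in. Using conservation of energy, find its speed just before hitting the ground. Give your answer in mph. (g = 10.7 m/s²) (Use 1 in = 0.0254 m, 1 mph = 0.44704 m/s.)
Convert to SI: h = 54.0004 m
mgh = ½mv² ⇒ v = √(2gh) = √(2·10.7·54.0004) = 33.9942 m/s = 76.04 mph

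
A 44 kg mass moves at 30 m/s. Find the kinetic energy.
KE = ½mv² = ½(44)(30)² = 19800.0 J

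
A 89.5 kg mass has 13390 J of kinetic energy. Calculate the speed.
v = √(2·KE/m) = √(2·13390/89.5) = 17.3 m/s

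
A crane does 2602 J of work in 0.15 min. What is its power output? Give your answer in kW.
Convert to SI: W = 2602.0 J, t = 9.0 s
P = W/t = 2602.0/9.0 = 289.111 W = 0.2891 kW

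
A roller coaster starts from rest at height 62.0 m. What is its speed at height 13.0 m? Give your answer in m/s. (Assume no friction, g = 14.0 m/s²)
mgh₁ = mgh₂ + ½mv² ⇒ v = √(2g(h₁−h₂)) = √(2·14.0·49.0) = 37.04 m/s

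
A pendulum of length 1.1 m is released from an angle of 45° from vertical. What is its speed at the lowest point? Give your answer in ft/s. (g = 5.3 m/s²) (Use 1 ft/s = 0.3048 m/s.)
h = L(1 − cosθ) = 1.1(1 − cos45°) = 0.322183 m
v = √(2gh) = √(2·5.3·0.322183) = 1.84801 m/s = 6.063 ft/s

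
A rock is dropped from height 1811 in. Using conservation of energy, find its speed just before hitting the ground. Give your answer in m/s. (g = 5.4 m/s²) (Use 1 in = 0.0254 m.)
Convert to SI: h = 45.9994 m
mgh = ½mv² ⇒ v = √(2gh) = √(2·5.4·45.9994) = 22.29 m/s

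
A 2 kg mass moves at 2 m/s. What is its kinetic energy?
KE = ½mv² = ½(2)(2)² = 4.0 J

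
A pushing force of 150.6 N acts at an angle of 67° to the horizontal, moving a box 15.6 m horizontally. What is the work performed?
W = F·d·cosθ = (150.6)(15.6)cos(67°) = 918.0 J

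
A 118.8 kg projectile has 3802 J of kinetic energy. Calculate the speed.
v = √(2·KE/m) = √(2·3802/118.8) = 8.0 m/s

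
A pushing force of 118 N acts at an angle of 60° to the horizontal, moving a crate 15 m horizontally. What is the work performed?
W = F·d·cosθ = (118)(15)cos(60°) = 885.0 J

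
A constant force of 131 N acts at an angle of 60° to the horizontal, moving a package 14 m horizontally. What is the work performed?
W = F·d·cosθ = (131)(14)cos(60°) = 917.0 J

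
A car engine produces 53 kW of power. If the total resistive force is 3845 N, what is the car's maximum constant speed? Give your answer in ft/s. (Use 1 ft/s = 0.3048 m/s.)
P = Fv ⇒ v = P/F = 53000 W/3845.0 N = 13.7841 m/s = 45.22 ft/s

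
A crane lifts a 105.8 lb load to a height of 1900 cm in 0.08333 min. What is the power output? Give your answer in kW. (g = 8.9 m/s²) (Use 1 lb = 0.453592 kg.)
Convert to SI: m = 47.99 kg, h = 19.0 m, t = 4.9998 s
P = mgh/t = (47.99)(8.9)(19.0)/4.9998 = 1623.09 W = 1.623 kW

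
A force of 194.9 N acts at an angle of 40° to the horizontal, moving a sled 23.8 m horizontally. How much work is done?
W = F·d·cosθ = (194.9)(23.8)cos(40°) = 3553 J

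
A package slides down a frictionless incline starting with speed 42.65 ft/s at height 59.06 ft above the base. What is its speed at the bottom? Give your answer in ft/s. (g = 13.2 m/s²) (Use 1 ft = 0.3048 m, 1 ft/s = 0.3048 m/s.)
Convert to SI: v₀ = 12.9997 m/s, h = 18.0015 m
½mv₀² + mgh = ½mv² ⇒ v = √(v₀² + 2gh) = √(12.9997² + 2·13.2·18.0015) = 25.3817 m/s = 83.27 ft/s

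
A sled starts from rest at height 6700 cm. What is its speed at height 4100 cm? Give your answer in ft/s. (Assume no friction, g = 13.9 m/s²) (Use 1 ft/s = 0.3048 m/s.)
Convert to SI: h₁−h₂ = 26.0 m
mgh₁ = mgh₂ + ½mv² ⇒ v = √(2g(h₁−h₂)) = √(2·13.9·26.0) = 26.8849 m/s = 88.21 ft/s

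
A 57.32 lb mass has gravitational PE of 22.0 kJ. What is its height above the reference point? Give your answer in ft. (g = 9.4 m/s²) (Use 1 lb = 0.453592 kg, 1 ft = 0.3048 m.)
Convert to SI: m = 25.9999 kg, PE = 22000.0 J
h = PE/(mg) = 22000.0/(25.9999·9.4) = 90.0167 m = 295.3 ft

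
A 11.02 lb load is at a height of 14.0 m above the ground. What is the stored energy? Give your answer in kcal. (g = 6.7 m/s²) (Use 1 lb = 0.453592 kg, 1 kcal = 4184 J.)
Convert to SI: m = 4.99858 kg, h = 14.0 m
PE = mgh = (4.99858)(6.7)(14.0) = 468.867 J = 0.1121 kcal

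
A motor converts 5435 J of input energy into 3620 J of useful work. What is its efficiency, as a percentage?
η = W_out/W_in = 3620/5435 = 66.61%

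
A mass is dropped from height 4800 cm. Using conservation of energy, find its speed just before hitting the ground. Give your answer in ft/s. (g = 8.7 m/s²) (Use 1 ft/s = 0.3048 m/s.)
Convert to SI: h = 48.0 m
mgh = ½mv² ⇒ v = √(2gh) = √(2·8.7·48.0) = 28.8998 m/s = 94.82 ft/s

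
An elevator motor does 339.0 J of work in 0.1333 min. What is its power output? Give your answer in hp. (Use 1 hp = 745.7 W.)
Convert to SI: W = 339.0 J, t = 7.998 s
P = W/t = 339.0/7.998 = 42.3856 W = 0.05684 hp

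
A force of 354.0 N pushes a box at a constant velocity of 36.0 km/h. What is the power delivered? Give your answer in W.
Convert to SI: F = 354.0 N, v = 10.0 m/s
P = Fv = (354.0)(10.0) = 3540 W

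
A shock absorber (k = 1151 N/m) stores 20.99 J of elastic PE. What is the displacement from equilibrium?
x = √(2·PE/k) = √(2·20.99/1151) = 0.191 m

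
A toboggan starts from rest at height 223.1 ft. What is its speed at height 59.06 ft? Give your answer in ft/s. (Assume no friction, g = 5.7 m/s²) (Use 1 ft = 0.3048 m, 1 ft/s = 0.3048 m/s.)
Convert to SI: h₁−h₂ = 49.9994 m
mgh₁ = mgh₂ + ½mv² ⇒ v = √(2g(h₁−h₂)) = √(2·5.7·49.9994) = 23.8745 m/s = 78.33 ft/s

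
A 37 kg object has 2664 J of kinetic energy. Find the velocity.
v = √(2·KE/m) = √(2·2664/37) = 12.0 m/s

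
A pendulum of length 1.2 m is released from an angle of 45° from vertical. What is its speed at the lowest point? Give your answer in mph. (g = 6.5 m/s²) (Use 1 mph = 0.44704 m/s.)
h = L(1 − cosθ) = 1.2(1 − cos45°) = 0.351472 m
v = √(2gh) = √(2·6.5·0.351472) = 2.13755 m/s = 4.782 mph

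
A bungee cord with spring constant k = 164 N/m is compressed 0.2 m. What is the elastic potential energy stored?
PE = ½kx² = ½(164)(0.2)² = 3.28 J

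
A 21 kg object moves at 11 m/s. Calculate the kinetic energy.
KE = ½mv² = ½(21)(11)² = 1270.5 J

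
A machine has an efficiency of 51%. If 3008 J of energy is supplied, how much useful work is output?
W_out = η·W_in = 0.51·3008 = 1534.08 J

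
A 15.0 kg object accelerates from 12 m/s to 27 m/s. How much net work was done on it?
W = ΔKE = ½m(v₂² − v₁²) = ½(15.0)(27² − 12²) = 4387.5 J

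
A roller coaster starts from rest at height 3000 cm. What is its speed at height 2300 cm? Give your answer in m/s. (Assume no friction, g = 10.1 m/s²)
Convert to SI: h₁−h₂ = 7.0 m
mgh₁ = mgh₂ + ½mv² ⇒ v = √(2g(h₁−h₂)) = √(2·10.1·7.0) = 11.89 m/s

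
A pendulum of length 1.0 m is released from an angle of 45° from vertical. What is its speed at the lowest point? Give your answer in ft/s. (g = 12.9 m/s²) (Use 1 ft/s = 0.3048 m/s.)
h = L(1 − cosθ) = 1.0(1 − cos45°) = 0.292893 m
v = √(2gh) = √(2·12.9·0.292893) = 2.74894 m/s = 9.019 ft/s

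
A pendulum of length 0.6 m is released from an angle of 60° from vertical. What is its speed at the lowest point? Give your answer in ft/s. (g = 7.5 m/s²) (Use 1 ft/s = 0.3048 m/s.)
h = L(1 − cosθ) = 0.6(1 − cos60°) = 0.3 m
v = √(2gh) = √(2·7.5·0.3) = 2.12132 m/s = 6.96 ft/s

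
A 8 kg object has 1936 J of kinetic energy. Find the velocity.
v = √(2·KE/m) = √(2·1936/8) = 22.0 m/s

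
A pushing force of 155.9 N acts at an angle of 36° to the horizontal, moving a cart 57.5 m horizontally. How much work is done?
W = F·d·cosθ = (155.9)(57.5)cos(36°) = 7252 J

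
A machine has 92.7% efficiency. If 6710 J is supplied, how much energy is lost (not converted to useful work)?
W_lost = W_in(1 − η) = 6710·(1 − 0.927) = 489.8 J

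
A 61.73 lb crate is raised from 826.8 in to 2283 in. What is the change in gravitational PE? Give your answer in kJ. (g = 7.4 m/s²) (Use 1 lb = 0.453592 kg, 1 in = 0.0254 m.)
Convert to SI: m = 28.0002 kg, Δh = 36.9875 m
ΔPE = mgΔh = (28.0002)(7.4)(36.9875) = 7663.87 J = 7.664 kJ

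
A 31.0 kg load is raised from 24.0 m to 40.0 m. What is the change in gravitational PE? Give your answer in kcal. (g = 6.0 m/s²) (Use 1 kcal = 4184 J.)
ΔPE = mgΔh = (31.0)(6.0)(16.0) = 2976.0 J = 0.7113 kcal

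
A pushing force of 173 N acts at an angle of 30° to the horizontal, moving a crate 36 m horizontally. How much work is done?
W = F·d·cosθ = (173)(36)cos(30°) = 5394 J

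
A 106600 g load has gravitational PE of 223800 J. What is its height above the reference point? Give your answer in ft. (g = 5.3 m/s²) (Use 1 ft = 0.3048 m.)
Convert to SI: m = 106.6 kg, PE = 223800 J
h = PE/(mg) = 223800/(106.6·5.3) = 396.12 m = 1300 ft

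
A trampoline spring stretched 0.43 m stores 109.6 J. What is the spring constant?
k = 2·PE/x² = 2·109.6/(0.43)² = 1186 N/m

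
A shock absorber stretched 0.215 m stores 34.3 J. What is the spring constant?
k = 2·PE/x² = 2·34.3/(0.215)² = 1484 N/m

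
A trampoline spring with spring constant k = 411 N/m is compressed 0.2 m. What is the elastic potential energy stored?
PE = ½kx² = ½(411)(0.2)² = 8.22 J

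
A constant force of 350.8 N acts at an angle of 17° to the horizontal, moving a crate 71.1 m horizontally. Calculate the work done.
W = F·d·cosθ = (350.8)(71.1)cos(17°) = 23850 J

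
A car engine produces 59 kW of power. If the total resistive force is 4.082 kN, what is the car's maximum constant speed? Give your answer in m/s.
Convert to SI: F = 4082.0 N
P = Fv ⇒ v = P/F = 59000 W/4082.0 N = 14.45 m/s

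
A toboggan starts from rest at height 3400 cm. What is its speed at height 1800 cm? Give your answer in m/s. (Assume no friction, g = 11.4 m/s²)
Convert to SI: h₁−h₂ = 16.0 m
mgh₁ = mgh₂ + ½mv² ⇒ v = √(2g(h₁−h₂)) = √(2·11.4·16.0) = 19.1 m/s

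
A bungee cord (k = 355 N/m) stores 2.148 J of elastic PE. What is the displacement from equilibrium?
x = √(2·PE/k) = √(2·2.148/355) = 0.11 m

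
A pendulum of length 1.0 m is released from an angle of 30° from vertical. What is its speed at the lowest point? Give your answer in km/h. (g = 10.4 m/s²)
h = L(1 − cosθ) = 1.0(1 − cos30°) = 0.133975 m
v = √(2gh) = √(2·10.4·0.133975) = 1.66933 m/s = 6.01 km/h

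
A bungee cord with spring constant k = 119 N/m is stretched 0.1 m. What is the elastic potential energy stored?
PE = ½kx² = ½(119)(0.1)² = 0.595 J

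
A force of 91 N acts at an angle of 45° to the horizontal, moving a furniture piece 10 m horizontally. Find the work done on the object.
W = F·d·cosθ = (91)(10)cos(45°) = 643.5 J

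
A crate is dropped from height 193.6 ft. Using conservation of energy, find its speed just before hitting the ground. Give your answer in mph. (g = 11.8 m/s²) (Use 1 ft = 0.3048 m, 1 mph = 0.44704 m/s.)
Convert to SI: h = 59.0093 m
mgh = ½mv² ⇒ v = √(2gh) = √(2·11.8·59.0093) = 37.3178 m/s = 83.48 mph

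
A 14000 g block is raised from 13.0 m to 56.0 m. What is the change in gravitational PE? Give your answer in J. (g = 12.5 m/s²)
Convert to SI: m = 14.0 kg, Δh = 43.0 m
ΔPE = mgΔh = (14.0)(12.5)(43.0) = 7525 J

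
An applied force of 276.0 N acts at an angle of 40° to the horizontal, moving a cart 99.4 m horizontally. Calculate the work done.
W = F·d·cosθ = (276.0)(99.4)cos(40°) = 21020 J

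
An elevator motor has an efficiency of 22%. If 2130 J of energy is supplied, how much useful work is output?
W_out = η·W_in = 0.22·2130 = 468.6 J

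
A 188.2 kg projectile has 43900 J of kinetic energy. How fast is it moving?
v = √(2·KE/m) = √(2·43900/188.2) = 21.6 m/s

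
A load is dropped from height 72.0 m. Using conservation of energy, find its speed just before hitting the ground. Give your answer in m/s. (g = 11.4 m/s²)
mgh = ½mv² ⇒ v = √(2gh) = √(2·11.4·72.0) = 40.52 m/s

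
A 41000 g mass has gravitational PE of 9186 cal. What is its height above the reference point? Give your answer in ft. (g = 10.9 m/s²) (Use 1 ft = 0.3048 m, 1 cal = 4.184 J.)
Convert to SI: m = 41.0 kg, PE = 38434.2 J
h = PE/(mg) = 38434.2/(41.0·10.9) = 86.0018 m = 282.2 ft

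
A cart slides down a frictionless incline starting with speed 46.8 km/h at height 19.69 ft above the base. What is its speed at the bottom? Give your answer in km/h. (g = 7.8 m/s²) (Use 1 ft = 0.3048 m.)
Convert to SI: v₀ = 13.0 m/s, h = 6.00151 m
½mv₀² + mgh = ½mv² ⇒ v = √(v₀² + 2gh) = √(13.0² + 2·7.8·6.00151) = 16.2057 m/s = 58.34 km/h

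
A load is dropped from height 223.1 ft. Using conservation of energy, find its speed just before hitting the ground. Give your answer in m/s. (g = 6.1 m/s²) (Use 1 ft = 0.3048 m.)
Convert to SI: h = 68.0009 m
mgh = ½mv² ⇒ v = √(2gh) = √(2·6.1·68.0009) = 28.8 m/s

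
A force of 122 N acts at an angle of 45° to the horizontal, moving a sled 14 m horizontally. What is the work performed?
W = F·d·cosθ = (122)(14)cos(45°) = 1208 J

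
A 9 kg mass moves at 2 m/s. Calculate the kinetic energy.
KE = ½mv² = ½(9)(2)² = 18.0 J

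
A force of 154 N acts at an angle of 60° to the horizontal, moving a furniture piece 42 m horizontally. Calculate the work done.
W = F·d·cosθ = (154)(42)cos(60°) = 3234 J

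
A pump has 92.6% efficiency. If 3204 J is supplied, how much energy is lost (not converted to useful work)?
W_lost = W_in(1 − η) = 3204·(1 − 0.926) = 237.1 J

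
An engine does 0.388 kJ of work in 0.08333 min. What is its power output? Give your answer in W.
Convert to SI: W = 388.0 J, t = 4.9998 s
P = W/t = 388.0/4.9998 = 77.6 W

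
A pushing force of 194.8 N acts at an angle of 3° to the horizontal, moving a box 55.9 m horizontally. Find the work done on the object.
W = F·d·cosθ = (194.8)(55.9)cos(3°) = 10870 J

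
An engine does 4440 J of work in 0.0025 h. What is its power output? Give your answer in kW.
Convert to SI: W = 4440.0 J, t = 9.0 s
P = W/t = 4440.0/9.0 = 493.333 W = 0.4933 kW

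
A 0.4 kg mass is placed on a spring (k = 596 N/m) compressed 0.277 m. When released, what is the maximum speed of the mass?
½kx² = ½mv² ⇒ v = x√(k/m) = (0.277)√(596/0.4) = 10.69 m/s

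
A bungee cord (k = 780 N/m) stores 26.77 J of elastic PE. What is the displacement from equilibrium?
x = √(2·PE/k) = √(2·26.77/780) = 0.262 m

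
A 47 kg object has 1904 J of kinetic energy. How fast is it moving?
v = √(2·KE/m) = √(2·1904/47) = 9.001 m/s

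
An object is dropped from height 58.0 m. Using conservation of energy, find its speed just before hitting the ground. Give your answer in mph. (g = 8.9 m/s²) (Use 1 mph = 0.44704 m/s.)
mgh = ½mv² ⇒ v = √(2gh) = √(2·8.9·58.0) = 32.13098 m/s = 71.87 mph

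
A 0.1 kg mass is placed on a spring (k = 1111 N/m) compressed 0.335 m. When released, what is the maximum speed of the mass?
½kx² = ½mv² ⇒ v = x√(k/m) = (0.335)√(1111/0.1) = 35.31 m/s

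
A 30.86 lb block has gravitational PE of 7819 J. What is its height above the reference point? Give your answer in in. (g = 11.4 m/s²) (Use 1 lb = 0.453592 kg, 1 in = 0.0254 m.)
Convert to SI: m = 13.9978 kg, PE = 7819.0 J
h = PE/(mg) = 7819.0/(13.9978·11.4) = 48.9988 m = 1929 in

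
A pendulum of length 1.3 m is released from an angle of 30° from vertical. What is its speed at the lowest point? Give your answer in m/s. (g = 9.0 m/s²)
h = L(1 − cosθ) = 1.3(1 − cos30°) = 0.174167 m
v = √(2gh) = √(2·9.0·0.174167) = 1.771 m/s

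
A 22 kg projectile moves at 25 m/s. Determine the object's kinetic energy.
KE = ½mv² = ½(22)(25)² = 6875.0 J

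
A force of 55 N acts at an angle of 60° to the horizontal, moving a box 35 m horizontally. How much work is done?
W = F·d·cosθ = (55)(35)cos(60°) = 962.5 J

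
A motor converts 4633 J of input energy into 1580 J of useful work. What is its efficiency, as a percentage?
η = W_out/W_in = 1580/4633 = 34.1%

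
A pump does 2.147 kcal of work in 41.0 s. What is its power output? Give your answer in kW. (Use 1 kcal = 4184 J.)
Convert to SI: W = 8983.05 J, t = 41.0 s
P = W/t = 8983.05/41.0 = 219.099 W = 0.2191 kW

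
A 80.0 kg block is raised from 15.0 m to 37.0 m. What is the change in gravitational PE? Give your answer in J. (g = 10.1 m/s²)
ΔPE = mgΔh = (80.0)(10.1)(22.0) = 17780 J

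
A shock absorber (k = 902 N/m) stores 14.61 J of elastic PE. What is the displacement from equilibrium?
x = √(2·PE/k) = √(2·14.61/902) = 0.18 m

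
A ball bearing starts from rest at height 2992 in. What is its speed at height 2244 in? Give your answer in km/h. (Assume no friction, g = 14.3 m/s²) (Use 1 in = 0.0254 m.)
Convert to SI: h₁−h₂ = 18.9992 m
mgh₁ = mgh₂ + ½mv² ⇒ v = √(2g(h₁−h₂)) = √(2·14.3·18.9992) = 23.3105 m/s = 83.92 km/h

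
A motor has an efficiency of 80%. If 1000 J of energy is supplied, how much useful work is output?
W_out = η·W_in = 0.8·1000 = 800.0 J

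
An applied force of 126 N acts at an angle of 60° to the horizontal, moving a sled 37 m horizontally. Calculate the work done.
W = F·d·cosθ = (126)(37)cos(60°) = 2331 J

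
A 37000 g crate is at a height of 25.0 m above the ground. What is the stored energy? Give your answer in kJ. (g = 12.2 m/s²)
Convert to SI: m = 37.0 kg, h = 25.0 m
PE = mgh = (37.0)(12.2)(25.0) = 11285.0 J = 11.29 kJ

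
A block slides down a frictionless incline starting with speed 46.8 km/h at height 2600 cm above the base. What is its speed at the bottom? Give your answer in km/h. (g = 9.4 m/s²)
Convert to SI: v₀ = 13.0 m/s, h = 26.0 m
½mv₀² + mgh = ½mv² ⇒ v = √(v₀² + 2gh) = √(13.0² + 2·9.4·26.0) = 25.6476 m/s = 92.33 km/h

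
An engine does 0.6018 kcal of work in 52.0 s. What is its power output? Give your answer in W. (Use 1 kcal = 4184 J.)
Convert to SI: W = 2517.93 J, t = 52.0 s
P = W/t = 2517.93/52.0 = 48.42 W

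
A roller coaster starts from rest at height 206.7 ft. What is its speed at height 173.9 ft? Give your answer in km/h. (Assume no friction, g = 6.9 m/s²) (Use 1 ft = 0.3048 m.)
Convert to SI: h₁−h₂ = 9.99744 m
mgh₁ = mgh₂ + ½mv² ⇒ v = √(2g(h₁−h₂)) = √(2·6.9·9.99744) = 11.74584 m/s = 42.29 km/h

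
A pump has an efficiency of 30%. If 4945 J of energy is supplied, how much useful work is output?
W_out = η·W_in = 0.3·4945 = 1483.5 J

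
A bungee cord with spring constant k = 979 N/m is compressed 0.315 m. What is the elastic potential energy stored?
PE = ½kx² = ½(979)(0.315)² = 48.57 J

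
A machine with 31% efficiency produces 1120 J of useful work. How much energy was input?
W_in = W_out/η = 1120/0.31 = 3613 J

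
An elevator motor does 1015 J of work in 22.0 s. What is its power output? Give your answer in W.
P = W/t = 1015.0/22.0 = 46.14 W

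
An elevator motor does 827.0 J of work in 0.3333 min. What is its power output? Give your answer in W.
Convert to SI: W = 827.0 J, t = 19.998 s
P = W/t = 827.0/19.998 = 41.35 W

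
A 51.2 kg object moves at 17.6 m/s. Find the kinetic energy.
KE = ½mv² = ½(51.2)(17.6)² = 7930 J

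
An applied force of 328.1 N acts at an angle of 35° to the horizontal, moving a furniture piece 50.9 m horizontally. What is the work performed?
W = F·d·cosθ = (328.1)(50.9)cos(35°) = 13680 J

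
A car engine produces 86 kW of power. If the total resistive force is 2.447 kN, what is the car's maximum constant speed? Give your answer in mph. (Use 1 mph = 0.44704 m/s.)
Convert to SI: F = 2447.0 N
P = Fv ⇒ v = P/F = 86000 W/2447.0 N = 35.1451 m/s = 78.62 mph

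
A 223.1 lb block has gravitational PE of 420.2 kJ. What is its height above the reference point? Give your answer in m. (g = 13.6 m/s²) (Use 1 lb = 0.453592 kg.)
Convert to SI: m = 101.196 kg, PE = 420200 J
h = PE/(mg) = 420200/(101.196·13.6) = 305.3 m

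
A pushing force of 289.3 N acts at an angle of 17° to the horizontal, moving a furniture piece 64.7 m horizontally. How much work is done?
W = F·d·cosθ = (289.3)(64.7)cos(17°) = 17900 J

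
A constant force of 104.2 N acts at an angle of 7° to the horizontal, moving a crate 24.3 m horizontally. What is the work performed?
W = F·d·cosθ = (104.2)(24.3)cos(7°) = 2513 J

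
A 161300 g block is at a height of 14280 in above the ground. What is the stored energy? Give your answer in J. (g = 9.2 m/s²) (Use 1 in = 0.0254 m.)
Convert to SI: m = 161.3 kg, h = 362.712 m
PE = mgh = (161.3)(9.2)(362.712) = 538300 J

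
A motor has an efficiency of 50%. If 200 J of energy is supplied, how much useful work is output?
W_out = η·W_in = 0.5·200 = 100.0 J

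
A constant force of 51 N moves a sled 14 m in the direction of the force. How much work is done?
W = F·d = (51)(14) = 714.0 J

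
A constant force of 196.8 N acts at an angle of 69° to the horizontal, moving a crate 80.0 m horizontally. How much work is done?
W = F·d·cosθ = (196.8)(80.0)cos(69°) = 5642 J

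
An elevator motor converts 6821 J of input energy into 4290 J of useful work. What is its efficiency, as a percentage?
η = W_out/W_in = 4290/6821 = 62.89%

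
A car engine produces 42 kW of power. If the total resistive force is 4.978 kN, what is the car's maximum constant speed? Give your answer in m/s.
Convert to SI: F = 4978.0 N
P = Fv ⇒ v = P/F = 42000 W/4978.0 N = 8.437 m/s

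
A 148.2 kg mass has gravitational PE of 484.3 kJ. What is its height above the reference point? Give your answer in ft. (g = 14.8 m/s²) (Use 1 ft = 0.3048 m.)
Convert to SI: m = 148.2 kg, PE = 484300 J
h = PE/(mg) = 484300/(148.2·14.8) = 220.803 m = 724.4 ft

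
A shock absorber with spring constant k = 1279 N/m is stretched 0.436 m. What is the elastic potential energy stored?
PE = ½kx² = ½(1279)(0.436)² = 121.6 J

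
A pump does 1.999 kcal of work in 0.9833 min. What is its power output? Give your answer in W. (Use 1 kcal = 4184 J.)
Convert to SI: W = 8363.82 J, t = 58.998 s
P = W/t = 8363.82/58.998 = 141.8 W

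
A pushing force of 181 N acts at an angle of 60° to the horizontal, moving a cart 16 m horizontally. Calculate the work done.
W = F·d·cosθ = (181)(16)cos(60°) = 1448 J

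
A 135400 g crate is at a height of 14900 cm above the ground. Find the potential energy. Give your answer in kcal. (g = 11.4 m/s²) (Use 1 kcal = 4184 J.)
Convert to SI: m = 135.4 kg, h = 149.0 m
PE = mgh = (135.4)(11.4)(149.0) = 229990 J = 54.97 kcal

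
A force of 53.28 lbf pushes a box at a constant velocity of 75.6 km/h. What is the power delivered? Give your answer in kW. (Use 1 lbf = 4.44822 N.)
Convert to SI: F = 237.001 N, v = 21.0 m/s
P = Fv = (237.001)(21.0) = 4977.02 W = 4.977 kW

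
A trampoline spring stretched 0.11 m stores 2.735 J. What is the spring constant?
k = 2·PE/x² = 2·2.735/(0.11)² = 452.1 N/m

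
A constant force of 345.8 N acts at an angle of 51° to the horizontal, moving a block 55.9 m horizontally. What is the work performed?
W = F·d·cosθ = (345.8)(55.9)cos(51°) = 12160 J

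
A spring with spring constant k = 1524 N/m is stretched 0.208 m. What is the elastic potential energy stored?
PE = ½kx² = ½(1524)(0.208)² = 32.97 J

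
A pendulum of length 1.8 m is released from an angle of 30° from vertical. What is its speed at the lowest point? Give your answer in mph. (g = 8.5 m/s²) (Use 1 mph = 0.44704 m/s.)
h = L(1 − cosθ) = 1.8(1 − cos30°) = 0.241154 m
v = √(2gh) = √(2·8.5·0.241154) = 2.02475 m/s = 4.529 mph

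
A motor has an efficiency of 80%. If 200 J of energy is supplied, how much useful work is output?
W_out = η·W_in = 0.8·200 = 160.0 J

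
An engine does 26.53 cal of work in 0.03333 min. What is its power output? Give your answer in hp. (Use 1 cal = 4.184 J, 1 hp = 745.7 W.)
Convert to SI: W = 111.002 J, t = 1.9998 s
P = W/t = 111.002/1.9998 = 55.5063 W = 0.07444 hp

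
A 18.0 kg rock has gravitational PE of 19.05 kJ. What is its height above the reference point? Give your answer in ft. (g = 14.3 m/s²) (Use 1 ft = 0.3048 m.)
Convert to SI: m = 18.0 kg, PE = 19050.0 J
h = PE/(mg) = 19050.0/(18.0·14.3) = 74.0093 m = 242.8 ft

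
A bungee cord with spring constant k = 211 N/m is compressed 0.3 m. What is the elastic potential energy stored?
PE = ½kx² = ½(211)(0.3)² = 9.495 J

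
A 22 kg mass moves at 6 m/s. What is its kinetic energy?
KE = ½mv² = ½(22)(6)² = 396.0 J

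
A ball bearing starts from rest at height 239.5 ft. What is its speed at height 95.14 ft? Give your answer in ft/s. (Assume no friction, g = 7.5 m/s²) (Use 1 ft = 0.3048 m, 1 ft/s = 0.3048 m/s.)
Convert to SI: h₁−h₂ = 44.0009 m
mgh₁ = mgh₂ + ½mv² ⇒ v = √(2g(h₁−h₂)) = √(2·7.5·44.0009) = 25.6907 m/s = 84.29 ft/s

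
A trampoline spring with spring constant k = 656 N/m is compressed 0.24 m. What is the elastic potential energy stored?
PE = ½kx² = ½(656)(0.24)² = 18.89 J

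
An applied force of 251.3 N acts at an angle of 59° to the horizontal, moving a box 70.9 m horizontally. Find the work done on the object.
W = F·d·cosθ = (251.3)(70.9)cos(59°) = 9177 J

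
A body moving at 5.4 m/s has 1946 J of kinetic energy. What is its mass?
m = 2·KE/v² = 2·1946/(5.4)² = 133.5 kg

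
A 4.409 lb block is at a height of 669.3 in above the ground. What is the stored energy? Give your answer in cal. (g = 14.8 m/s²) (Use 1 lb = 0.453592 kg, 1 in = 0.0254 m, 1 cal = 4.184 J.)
Convert to SI: m = 1.99989 kg, h = 17.0002 m
PE = mgh = (1.99989)(14.8)(17.0002) = 503.178 J = 120.3 cal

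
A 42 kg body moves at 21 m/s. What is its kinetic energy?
KE = ½mv² = ½(42)(21)² = 9261.0 J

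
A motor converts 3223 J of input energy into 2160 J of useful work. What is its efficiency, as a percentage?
η = W_out/W_in = 2160/3223 = 67.02%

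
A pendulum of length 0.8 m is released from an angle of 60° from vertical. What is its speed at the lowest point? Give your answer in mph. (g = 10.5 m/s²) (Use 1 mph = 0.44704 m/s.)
h = L(1 − cosθ) = 0.8(1 − cos60°) = 0.4 m
v = √(2gh) = √(2·10.5·0.4) = 2.89828 m/s = 6.483 mph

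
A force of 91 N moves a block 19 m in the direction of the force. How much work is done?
W = F·d = (91)(19) = 1729 J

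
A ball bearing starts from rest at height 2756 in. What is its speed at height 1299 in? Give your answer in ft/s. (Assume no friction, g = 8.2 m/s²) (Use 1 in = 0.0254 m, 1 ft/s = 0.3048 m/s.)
Convert to SI: h₁−h₂ = 37.0078 m
mgh₁ = mgh₂ + ½mv² ⇒ v = √(2g(h₁−h₂)) = √(2·8.2·37.0078) = 24.6359 m/s = 80.83 ft/s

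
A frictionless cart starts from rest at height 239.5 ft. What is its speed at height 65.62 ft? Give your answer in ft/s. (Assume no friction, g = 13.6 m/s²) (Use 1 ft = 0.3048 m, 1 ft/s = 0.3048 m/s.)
Convert to SI: h₁−h₂ = 52.9986 m
mgh₁ = mgh₂ + ½mv² ⇒ v = √(2g(h₁−h₂)) = √(2·13.6·52.9986) = 37.9679 m/s = 124.6 ft/s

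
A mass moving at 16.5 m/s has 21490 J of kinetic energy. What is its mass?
m = 2·KE/v² = 2·21490/(16.5)² = 157.9 kg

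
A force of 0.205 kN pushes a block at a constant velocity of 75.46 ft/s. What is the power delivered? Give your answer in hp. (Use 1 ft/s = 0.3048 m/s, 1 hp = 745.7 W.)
Convert to SI: F = 205.0 N, v = 23.0002 m/s
P = Fv = (205.0)(23.0002) = 4715.04 W = 6.323 hp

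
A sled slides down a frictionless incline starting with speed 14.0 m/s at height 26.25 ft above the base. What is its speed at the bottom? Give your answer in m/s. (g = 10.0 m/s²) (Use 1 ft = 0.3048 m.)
Convert to SI: v₀ = 14.0 m/s, h = 8.001 m
½mv₀² + mgh = ½mv² ⇒ v = √(v₀² + 2gh) = √(14.0² + 2·10.0·8.001) = 18.87 m/s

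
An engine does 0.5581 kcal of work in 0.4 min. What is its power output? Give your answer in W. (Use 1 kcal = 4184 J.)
Convert to SI: W = 2335.09 J, t = 24.0 s
P = W/t = 2335.09/24.0 = 97.3 W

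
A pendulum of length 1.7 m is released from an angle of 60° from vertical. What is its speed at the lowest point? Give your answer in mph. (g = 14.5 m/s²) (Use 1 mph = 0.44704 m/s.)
h = L(1 − cosθ) = 1.7(1 − cos60°) = 0.85 m
v = √(2gh) = √(2·14.5·0.85) = 4.96488 m/s = 11.11 mph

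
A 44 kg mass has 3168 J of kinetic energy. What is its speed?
v = √(2·KE/m) = √(2·3168/44) = 12.0 m/s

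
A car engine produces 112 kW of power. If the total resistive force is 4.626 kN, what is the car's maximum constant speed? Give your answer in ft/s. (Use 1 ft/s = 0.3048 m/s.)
Convert to SI: F = 4626.0 N
P = Fv ⇒ v = P/F = 112000 W/4626.0 N = 24.211 m/s = 79.43 ft/s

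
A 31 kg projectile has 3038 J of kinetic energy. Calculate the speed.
v = √(2·KE/m) = √(2·3038/31) = 14.0 m/s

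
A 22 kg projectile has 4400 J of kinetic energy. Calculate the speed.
v = √(2·KE/m) = √(2·4400/22) = 20.0 m/s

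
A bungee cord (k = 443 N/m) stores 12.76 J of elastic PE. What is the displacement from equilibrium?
x = √(2·PE/k) = √(2·12.76/443) = 0.24 m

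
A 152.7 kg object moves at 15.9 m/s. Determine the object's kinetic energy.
KE = ½mv² = ½(152.7)(15.9)² = 19300 J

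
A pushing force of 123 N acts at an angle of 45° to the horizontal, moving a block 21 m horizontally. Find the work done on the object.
W = F·d·cosθ = (123)(21)cos(45°) = 1826 J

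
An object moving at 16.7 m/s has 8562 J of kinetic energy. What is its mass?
m = 2·KE/v² = 2·8562/(16.7)² = 61.4 kg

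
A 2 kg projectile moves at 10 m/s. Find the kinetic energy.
KE = ½mv² = ½(2)(10)² = 100.0 J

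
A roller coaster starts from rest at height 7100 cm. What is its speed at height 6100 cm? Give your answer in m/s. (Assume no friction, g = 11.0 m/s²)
Convert to SI: h₁−h₂ = 10.0 m
mgh₁ = mgh₂ + ½mv² ⇒ v = √(2g(h₁−h₂)) = √(2·11.0·10.0) = 14.83 m/s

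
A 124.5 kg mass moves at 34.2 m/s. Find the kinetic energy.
KE = ½mv² = ½(124.5)(34.2)² = 72810 J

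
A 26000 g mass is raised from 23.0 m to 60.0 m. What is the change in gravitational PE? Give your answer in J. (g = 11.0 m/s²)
Convert to SI: m = 26.0 kg, Δh = 37.0 m
ΔPE = mgΔh = (26.0)(11.0)(37.0) = 10580 J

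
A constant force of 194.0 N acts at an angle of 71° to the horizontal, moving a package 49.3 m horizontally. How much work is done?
W = F·d·cosθ = (194.0)(49.3)cos(71°) = 3114 J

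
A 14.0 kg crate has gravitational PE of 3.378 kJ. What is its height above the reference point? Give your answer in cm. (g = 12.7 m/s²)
Convert to SI: m = 14.0 kg, PE = 3378.0 J
h = PE/(mg) = 3378.0/(14.0·12.7) = 18.9989 m = 1900 cm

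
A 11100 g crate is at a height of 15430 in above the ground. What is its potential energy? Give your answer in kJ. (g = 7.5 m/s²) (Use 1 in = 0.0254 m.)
Convert to SI: m = 11.1 kg, h = 391.922 m
PE = mgh = (11.1)(7.5)(391.922) = 32627.5 J = 32.63 kJ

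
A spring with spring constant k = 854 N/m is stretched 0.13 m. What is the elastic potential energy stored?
PE = ½kx² = ½(854)(0.13)² = 7.216 J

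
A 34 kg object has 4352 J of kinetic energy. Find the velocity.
v = √(2·KE/m) = √(2·4352/34) = 16.0 m/s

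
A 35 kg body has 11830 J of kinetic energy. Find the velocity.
v = √(2·KE/m) = √(2·11830/35) = 26.0 m/s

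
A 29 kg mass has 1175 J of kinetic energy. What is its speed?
v = √(2·KE/m) = √(2·1175/29) = 9.002 m/s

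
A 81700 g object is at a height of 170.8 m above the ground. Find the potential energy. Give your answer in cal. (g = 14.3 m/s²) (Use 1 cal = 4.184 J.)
Convert to SI: m = 81.7 kg, h = 170.8 m
PE = mgh = (81.7)(14.3)(170.8) = 199547 J = 47690 cal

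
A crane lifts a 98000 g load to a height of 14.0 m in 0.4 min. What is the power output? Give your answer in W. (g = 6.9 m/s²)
Convert to SI: m = 98.0 kg, h = 14.0 m, t = 24.0 s
P = mgh/t = (98.0)(6.9)(14.0)/24.0 = 394.5 W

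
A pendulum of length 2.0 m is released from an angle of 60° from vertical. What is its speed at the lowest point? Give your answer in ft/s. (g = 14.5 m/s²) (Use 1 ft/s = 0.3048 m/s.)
h = L(1 − cosθ) = 2.0(1 − cos60°) = 1.0 m
v = √(2gh) = √(2·14.5·1.0) = 5.38516 m/s = 17.67 ft/s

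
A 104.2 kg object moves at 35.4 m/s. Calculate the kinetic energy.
KE = ½mv² = ½(104.2)(35.4)² = 65290 J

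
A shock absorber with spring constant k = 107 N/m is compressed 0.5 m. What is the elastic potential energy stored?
PE = ½kx² = ½(107)(0.5)² = 13.38 J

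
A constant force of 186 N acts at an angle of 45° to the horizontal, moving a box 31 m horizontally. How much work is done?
W = F·d·cosθ = (186)(31)cos(45°) = 4077 J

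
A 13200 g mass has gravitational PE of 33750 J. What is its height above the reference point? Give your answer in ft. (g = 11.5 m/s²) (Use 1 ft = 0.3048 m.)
Convert to SI: m = 13.2 kg, PE = 33750.0 J
h = PE/(mg) = 33750.0/(13.2·11.5) = 222.332 m = 729.4 ft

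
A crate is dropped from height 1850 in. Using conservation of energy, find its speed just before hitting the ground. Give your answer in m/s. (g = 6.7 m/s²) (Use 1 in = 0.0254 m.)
Convert to SI: h = 46.99 m
mgh = ½mv² ⇒ v = √(2gh) = √(2·6.7·46.99) = 25.09 m/s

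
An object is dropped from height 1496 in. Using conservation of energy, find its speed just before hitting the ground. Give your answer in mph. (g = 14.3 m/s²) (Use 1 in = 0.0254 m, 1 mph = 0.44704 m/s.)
Convert to SI: h = 37.9984 m
mgh = ½mv² ⇒ v = √(2gh) = √(2·14.3·37.9984) = 32.966 m/s = 73.74 mph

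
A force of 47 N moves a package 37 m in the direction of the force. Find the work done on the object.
W = F·d = (47)(37) = 1739 J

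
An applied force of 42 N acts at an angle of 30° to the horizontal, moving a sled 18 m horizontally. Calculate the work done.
W = F·d·cosθ = (42)(18)cos(30°) = 654.7 J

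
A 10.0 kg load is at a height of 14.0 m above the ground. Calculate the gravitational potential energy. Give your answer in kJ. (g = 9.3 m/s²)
PE = mgh = (10.0)(9.3)(14.0) = 1302.0 J = 1.302 kJ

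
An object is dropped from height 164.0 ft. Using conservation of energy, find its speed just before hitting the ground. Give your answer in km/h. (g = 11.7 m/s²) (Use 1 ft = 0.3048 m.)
Convert to SI: h = 49.9872 m
mgh = ½mv² ⇒ v = √(2gh) = √(2·11.7·49.9872) = 34.2009 m/s = 123.1 km/h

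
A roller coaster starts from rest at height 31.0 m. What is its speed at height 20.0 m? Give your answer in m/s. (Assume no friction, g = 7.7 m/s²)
mgh₁ = mgh₂ + ½mv² ⇒ v = √(2g(h₁−h₂)) = √(2·7.7·11.0) = 13.02 m/s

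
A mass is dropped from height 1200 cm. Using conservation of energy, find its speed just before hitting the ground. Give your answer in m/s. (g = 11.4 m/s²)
Convert to SI: h = 12.0 m
mgh = ½mv² ⇒ v = √(2gh) = √(2·11.4·12.0) = 16.54 m/s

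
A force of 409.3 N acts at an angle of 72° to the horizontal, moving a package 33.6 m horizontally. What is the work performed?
W = F·d·cosθ = (409.3)(33.6)cos(72°) = 4250 J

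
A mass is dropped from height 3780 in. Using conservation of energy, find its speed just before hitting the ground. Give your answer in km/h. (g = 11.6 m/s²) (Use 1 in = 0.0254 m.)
Convert to SI: h = 96.012 m
mgh = ½mv² ⇒ v = √(2gh) = √(2·11.6·96.012) = 47.1962 m/s = 169.9 km/h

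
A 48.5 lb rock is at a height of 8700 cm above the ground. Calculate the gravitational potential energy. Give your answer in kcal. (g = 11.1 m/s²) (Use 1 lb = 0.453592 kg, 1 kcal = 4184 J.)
Convert to SI: m = 21.9992 kg, h = 87.0 m
PE = mgh = (21.9992)(11.1)(87.0) = 21244.6 J = 5.078 kcal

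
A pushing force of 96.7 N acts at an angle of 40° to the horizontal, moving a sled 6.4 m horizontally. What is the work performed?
W = F·d·cosθ = (96.7)(6.4)cos(40°) = 474.1 J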